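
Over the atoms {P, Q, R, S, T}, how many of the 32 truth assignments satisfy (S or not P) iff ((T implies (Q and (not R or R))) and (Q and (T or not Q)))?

12

Initial set: {((S or not P) iff ((T implies (Q and (not R or R))) and (Q and (T or not Q))))}.
((S or not P) iff ((T implies (Q and (not R or R))) and (Q and (T or not Q)))): β-rule — branch into (S or not P), ((T implies (Q and (not R or R))) and (Q and (T or not Q)))  //  not (S or not P), not ((T implies (Q and (not R or R))) and (Q and (T or not Q))).
  branch 1 (add (S or not P), ((T implies (Q and (not R or R))) and (Q and (T or not Q)))):
    ((T implies (Q and (not R or R))) and (Q and (T or not Q))): α-rule — add (T implies (Q and (not R or R))), (Q and (T or not Q)).
    (Q and (T or not Q)): α-rule — add Q, (T or not Q).
    (S or not P): β-rule — branch into S  //  not P.
      branch 1.1 (add S):
        (T implies (Q and (not R or R))): β-rule — branch into not T  //  (Q and (not R or R)).
          branch 1.1.1 (add not T):
            (T or not Q): β-rule — branch into T  //  not Q.
              branch 1.1.1.1 (add T):
                × closes — contains both T and not T.
              branch 1.1.1.2 (add not Q):
                × closes — contains both Q and not Q.
          branch 1.1.2 (add (Q and (not R or R))):
            (Q and (not R or R)): α-rule — add Q, (not R or R).
            (T or not Q): β-rule — branch into T  //  not Q.
              branch 1.1.2.1 (add T):
                (not R or R): β-rule — branch into not R  //  R.
                  branch 1.1.2.1.1 (add not R):
                    ○ open, literals {Q=T, R=F, S=T, T=T}.
                  branch 1.1.2.1.2 (add R):
                    ○ open, literals {Q=T, R=T, S=T, T=T}.
              branch 1.1.2.2 (add not Q):
                × closes — contains both Q and not Q.
      branch 1.2 (add not P):
        (T implies (Q and (not R or R))): β-rule — branch into not T  //  (Q and (not R or R)).
          branch 1.2.1 (add not T):
            (T or not Q): β-rule — branch into T  //  not Q.
              branch 1.2.1.1 (add T):
                × closes — contains both T and not T.
              branch 1.2.1.2 (add not Q):
                × closes — contains both Q and not Q.
          branch 1.2.2 (add (Q and (not R or R))):
            (Q and (not R or R)): α-rule — add Q, (not R or R).
            (T or not Q): β-rule — branch into T  //  not Q.
              branch 1.2.2.1 (add T):
                (not R or R): β-rule — branch into not R  //  R.
                  branch 1.2.2.1.1 (add not R):
                    ○ open, literals {P=F, Q=T, R=F, T=T}.
                  branch 1.2.2.1.2 (add R):
                    ○ open, literals {P=F, Q=T, R=T, T=T}.
              branch 1.2.2.2 (add not Q):
                × closes — contains both Q and not Q.
  branch 2 (add not (S or not P), not ((T implies (Q and (not R or R))) and (Q and (T or not Q)))):
    not (S or not P): α-rule — add not S, not not P.
    not ((T implies (Q and (not R or R))) and (Q and (T or not Q))): β-rule — branch into not (T implies (Q and (not R or R)))  //  not (Q and (T or not Q)).
      branch 2.1 (add not (T implies (Q and (not R or R)))):
        not (T implies (Q and (not R or R))): α-rule — add T, not (Q and (not R or R)).
        not (Q and (not R or R)): β-rule — branch into not Q  //  not (not R or R).
          branch 2.1.1 (add not Q):
            ○ open, literals {P=T, Q=F, S=F, T=T}.
          branch 2.1.2 (add not (not R or R)):
            not (not R or R): α-rule — add not not R, not R.
            × closes — contains both R and not R.
      branch 2.2 (add not (Q and (T or not Q))):
        not (Q and (T or not Q)): β-rule — branch into not Q  //  not (T or not Q).
          branch 2.2.1 (add not Q):
            ○ open, literals {P=T, Q=F, S=F}.
          branch 2.2.2 (add not (T or not Q)):
            not (T or not Q): α-rule — add not T, not not Q.
            ○ open, literals {P=T, Q=T, S=F, T=F}.
7 branches closed, 7 open.
Each open branch fixes some atoms; the unmentioned ones are free. Counting distinct full assignments: branch {Q=T, R=F, S=T, T=T} (P) contributes 2 new; branch {Q=T, R=T, S=T, T=T} (P) contributes 2 new; branch {P=F, Q=T, R=F, T=T} (S) contributes 1 new; branch {P=F, Q=T, R=T, T=T} (S) contributes 1 new; branch {P=T, Q=F, S=F, T=T} (R) contributes 2 new; branch {P=T, Q=F, S=F} (R, T) contributes 2 new; branch {P=T, Q=T, S=F, T=F} (R) contributes 2 new. Total: 12.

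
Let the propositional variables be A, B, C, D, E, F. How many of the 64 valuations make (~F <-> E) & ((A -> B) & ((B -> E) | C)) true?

20

Initial set: {((~F <-> E) & ((A -> B) & ((B -> E) | C)))}.
((~F <-> E) & ((A -> B) & ((B -> E) | C))): α-rule — add (~F <-> E), ((A -> B) & ((B -> E) | C)).
((A -> B) & ((B -> E) | C)): α-rule — add (A -> B), ((B -> E) | C).
(~F <-> E): β-rule — branch into ~F, E  //  ~~F, ~E.
  branch 1 (add ~F, E):
    (A -> B): β-rule — branch into ~A  //  B.
      branch 1.1 (add ~A):
        ((B -> E) | C): β-rule — branch into (B -> E)  //  C.
          branch 1.1.1 (add (B -> E)):
            (B -> E): β-rule — branch into ~B  //  E.
              branch 1.1.1.1 (add ~B):
                ○ open, literals {A=F, B=F, E=T, F=F}.
              branch 1.1.1.2 (add E):
                ○ open, literals {A=F, E=T, F=F}.
          branch 1.1.2 (add C):
            ○ open, literals {A=F, C=T, E=T, F=F}.
      branch 1.2 (add B):
        ((B -> E) | C): β-rule — branch into (B -> E)  //  C.
          branch 1.2.1 (add (B -> E)):
            (B -> E): β-rule — branch into ~B  //  E.
              branch 1.2.1.1 (add ~B):
                × closes — contains both B and ~B.
              branch 1.2.1.2 (add E):
                ○ open, literals {B=T, E=T, F=F}.
          branch 1.2.2 (add C):
            ○ open, literals {B=T, C=T, E=T, F=F}.
  branch 2 (add ~~F, ~E):
    (A -> B): β-rule — branch into ~A  //  B.
      branch 2.1 (add ~A):
        ((B -> E) | C): β-rule — branch into (B -> E)  //  C.
          branch 2.1.1 (add (B -> E)):
            (B -> E): β-rule — branch into ~B  //  E.
              branch 2.1.1.1 (add ~B):
                ○ open, literals {A=F, B=F, E=F, F=T}.
              branch 2.1.1.2 (add E):
                × closes — contains both E and ~E.
          branch 2.1.2 (add C):
            ○ open, literals {A=F, C=T, E=F, F=T}.
      branch 2.2 (add B):
        ((B -> E) | C): β-rule — branch into (B -> E)  //  C.
          branch 2.2.1 (add (B -> E)):
            (B -> E): β-rule — branch into ~B  //  E.
              branch 2.2.1.1 (add ~B):
                × closes — contains both B and ~B.
              branch 2.2.1.2 (add E):
                × closes — contains both E and ~E.
          branch 2.2.2 (add C):
            ○ open, literals {B=T, C=T, E=F, F=T}.
4 branches closed, 8 open.
Each open branch fixes some atoms; the unmentioned ones are free. Counting distinct full assignments: branch {A=F, B=F, E=T, F=F} (C, D) contributes 4 new; branch {A=F, E=T, F=F} (B, C, D) contributes 4 new; branch {A=F, C=T, E=T, F=F} (B, D) contributes 0 new; branch {B=T, E=T, F=F} (A, C, D) contributes 4 new; branch {B=T, C=T, E=T, F=F} (A, D) contributes 0 new; branch {A=F, B=F, E=F, F=T} (C, D) contributes 4 new; branch {A=F, C=T, E=F, F=T} (B, D) contributes 2 new; branch {B=T, C=T, E=F, F=T} (A, D) contributes 2 new. Total: 20.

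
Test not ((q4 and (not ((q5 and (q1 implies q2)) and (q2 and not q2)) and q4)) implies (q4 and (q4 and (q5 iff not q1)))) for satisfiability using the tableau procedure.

Initial set: {not ((q4 and (not ((q5 and (q1 implies q2)) and (q2 and not q2)) and q4)) implies (q4 and (q4 and (q5 iff not q1))))}.
not ((q4 and (not ((q5 and (q1 implies q2)) and (q2 and not q2)) and q4)) implies (q4 and (q4 and (q5 iff not q1)))): α-rule — add (q4 and (not ((q5 and (q1 implies q2)) and (q2 and not q2)) and q4)), not (q4 and (q4 and (q5 iff not q1))).
(q4 and (not ((q5 and (q1 implies q2)) and (q2 and not q2)) and q4)): α-rule — add q4, (not ((q5 and (q1 implies q2)) and (q2 and not q2)) and q4).
(not ((q5 and (q1 implies q2)) and (q2 and not q2)) and q4): α-rule — add not ((q5 and (q1 implies q2)) and (q2 and not q2)), q4.
not (q4 and (q4 and (q5 iff not q1))): β-rule — branch into not q4  //  not (q4 and (q5 iff not q1)).
  branch 1 (add not q4):
    × closes — contains both q4 and not q4.
  branch 2 (add not (q4 and (q5 iff not q1))):
    not ((q5 and (q1 implies q2)) and (q2 and not q2)): β-rule — branch into not (q5 and (q1 implies q2))  //  not (q2 and not q2).
      branch 2.1 (add not (q5 and (q1 implies q2))):
        not (q4 and (q5 iff not q1)): β-rule — branch into not q4  //  not (q5 iff not q1).
          branch 2.1.1 (add not q4):
            × closes — contains both q4 and not q4.
          branch 2.1.2 (add not (q5 iff not q1)):
            not (q5 and (q1 implies q2)): β-rule — branch into not q5  //  not (q1 implies q2).
              branch 2.1.2.1 (add not q5):
                not (q5 iff not q1): β-rule — branch into q5, not not q1  //  not q5, not q1.
                  branch 2.1.2.1.1 (add q5, not not q1):
                    × closes — contains both q5 and not q5.
                  branch 2.1.2.1.2 (add not q5, not q1):
                    ○ open, literals {q1=false, q4=true, q5=false}.
              branch 2.1.2.2 (add not (q1 implies q2)):
                not (q1 implies q2): α-rule — add q1, not q2.
                not (q5 iff not q1): β-rule — branch into q5, not not q1  //  not q5, not q1.
                  branch 2.1.2.2.1 (add q5, not not q1):
                    ○ open, literals {q1=true, q2=false, q4=true, q5=true}.
                  branch 2.1.2.2.2 (add not q5, not q1):
                    × closes — contains both q1 and not q1.
      branch 2.2 (add not (q2 and not q2)):
        not (q4 and (q5 iff not q1)): β-rule — branch into not q4  //  not (q5 iff not q1).
          branch 2.2.1 (add not q4):
            × closes — contains both q4 and not q4.
          branch 2.2.2 (add not (q5 iff not q1)):
            not (q2 and not q2): β-rule — branch into not q2  //  not not q2.
              branch 2.2.2.1 (add not q2):
                not (q5 iff not q1): β-rule — branch into q5, not not q1  //  not q5, not q1.
                  branch 2.2.2.1.1 (add q5, not not q1):
                    ○ open, literals {q1=true, q2=false, q4=true, q5=true}.
                  branch 2.2.2.1.2 (add not q5, not q1):
                    ○ open, literals {q1=false, q2=false, q4=true, q5=false}.
              branch 2.2.2.2 (add not not q2):
                not (q5 iff not q1): β-rule — branch into q5, not not q1  //  not q5, not q1.
                  branch 2.2.2.2.1 (add q5, not not q1):
                    ○ open, literals {q1=true, q2=true, q4=true, q5=true}.
                  branch 2.2.2.2.2 (add not q5, not q1):
                    ○ open, literals {q1=false, q2=true, q4=true, q5=false}.
5 branches closed, 6 open.
An open branch gives a satisfying assignment: q1=false, q4=true, q5=false.

Satisfiable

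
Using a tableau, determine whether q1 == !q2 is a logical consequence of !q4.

Initial set: {!q4; !(q1 == !q2)}.
!(q1 == !q2): β-rule — branch into q1, !!q2  //  !q1, !q2.
  branch 1 (add q1, !!q2):
    ○ open, literals {q1=true, q2=true, q4=false}.
  branch 2 (add !q1, !q2):
    ○ open, literals {q1=false, q2=false, q4=false}.
0 branches closed, 2 open.
An open branch gives a countermodel: q1=true, q2=true, q4=false (unmentioned atoms arbitrary); the premises hold there but the conclusion fails.

No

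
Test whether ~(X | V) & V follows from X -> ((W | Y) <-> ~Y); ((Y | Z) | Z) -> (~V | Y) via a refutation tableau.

Initial set: {T (X -> ((W | Y) <-> ~Y)); T (((Y | Z) | Z) -> (~V | Y)); F (~(X | V) & V)}.
T (X -> ((W | Y) <-> ~Y)): β-rule — branch into F X  //  T ((W | Y) <-> ~Y).
  branch 1 (add F X):
    T (((Y | Z) | Z) -> (~V | Y)): β-rule — branch into F ((Y | Z) | Z)  //  T (~V | Y).
      branch 1.1 (add F ((Y | Z) | Z)):
        F ((Y | Z) | Z): α-rule — add F (Y | Z), F Z.
        F (Y | Z): α-rule — add F Y, F Z.
        F (~(X | V) & V): β-rule — branch into F ~(X | V)  //  F V.
          branch 1.1.1 (add F ~(X | V)):
            F ~(X | V): β-rule — branch into T X  //  T V.
              branch 1.1.1.1 (add T X):
                × closes — contains both X and ~X.
              branch 1.1.1.2 (add T V):
                ○ open, literals {V=true, X=false, Y=false, Z=false}.
          branch 1.1.2 (add F V):
            ○ open, literals {V=false, X=false, Y=false, Z=false}.
      branch 1.2 (add T (~V | Y)):
        F (~(X | V) & V): β-rule — branch into F ~(X | V)  //  F V.
          branch 1.2.1 (add F ~(X | V)):
            T (~V | Y): β-rule — branch into T ~V  //  T Y.
              branch 1.2.1.1 (add T ~V):
                F ~(X | V): β-rule — branch into T X  //  T V.
                  branch 1.2.1.1.1 (add T X):
                    × closes — contains both X and ~X.
                  branch 1.2.1.1.2 (add T V):
                    × closes — contains both V and ~V.
              branch 1.2.1.2 (add T Y):
                F ~(X | V): β-rule — branch into T X  //  T V.
                  branch 1.2.1.2.1 (add T X):
                    × closes — contains both X and ~X.
                  branch 1.2.1.2.2 (add T V):
                    ○ open, literals {V=true, X=false, Y=true}.
          branch 1.2.2 (add F V):
            T (~V | Y): β-rule — branch into T ~V  //  T Y.
              branch 1.2.2.1 (add T ~V):
                ○ open, literals {V=false, X=false}.
              branch 1.2.2.2 (add T Y):
                ○ open, literals {V=false, X=false, Y=true}.
  branch 2 (add T ((W | Y) <-> ~Y)):
    T (((Y | Z) | Z) -> (~V | Y)): β-rule — branch into F ((Y | Z) | Z)  //  T (~V | Y).
      branch 2.1 (add F ((Y | Z) | Z)):
        F ((Y | Z) | Z): α-rule — add F (Y | Z), F Z.
        F (Y | Z): α-rule — add F Y, F Z.
        F (~(X | V) & V): β-rule — branch into F ~(X | V)  //  F V.
          branch 2.1.1 (add F ~(X | V)):
            T ((W | Y) <-> ~Y): β-rule — branch into T (W | Y), T ~Y  //  F (W | Y), F ~Y.
              branch 2.1.1.1 (add T (W | Y), T ~Y):
                F ~(X | V): β-rule — branch into T X  //  T V.
                  branch 2.1.1.1.1 (add T X):
                    T (W | Y): β-rule — branch into T W  //  T Y.
                      branch 2.1.1.1.1.1 (add T W):
                        ○ open, literals {W=true, X=true, Y=false, Z=false}.
                      branch 2.1.1.1.1.2 (add T Y):
                        × closes — contains both Y and ~Y.
                  branch 2.1.1.1.2 (add T V):
                    T (W | Y): β-rule — branch into T W  //  T Y.
                      branch 2.1.1.1.2.1 (add T W):
                        ○ open, literals {V=true, W=true, Y=false, Z=false}.
                      branch 2.1.1.1.2.2 (add T Y):
                        × closes — contains both Y and ~Y.
              branch 2.1.1.2 (add F (W | Y), F ~Y):
                × closes — contains both Y and ~Y.
          branch 2.1.2 (add F V):
            T ((W | Y) <-> ~Y): β-rule — branch into T (W | Y), T ~Y  //  F (W | Y), F ~Y.
              branch 2.1.2.1 (add T (W | Y), T ~Y):
                T (W | Y): β-rule — branch into T W  //  T Y.
                  branch 2.1.2.1.1 (add T W):
                    ○ open, literals {V=false, W=true, Y=false, Z=false}.
                  branch 2.1.2.1.2 (add T Y):
                    × closes — contains both Y and ~Y.
              branch 2.1.2.2 (add F (W | Y), F ~Y):
                × closes — contains both Y and ~Y.
      branch 2.2 (add T (~V | Y)):
        F (~(X | V) & V): β-rule — branch into F ~(X | V)  //  F V.
          branch 2.2.1 (add F ~(X | V)):
            T ((W | Y) <-> ~Y): β-rule — branch into T (W | Y), T ~Y  //  F (W | Y), F ~Y.
              branch 2.2.1.1 (add T (W | Y), T ~Y):
                T (~V | Y): β-rule — branch into T ~V  //  T Y.
                  branch 2.2.1.1.1 (add T ~V):
                    F ~(X | V): β-rule — branch into T X  //  T V.
                      branch 2.2.1.1.1.1 (add T X):
                        T (W | Y): β-rule — branch into T W  //  T Y.
                          branch 2.2.1.1.1.1.1 (add T W):
                            ○ open, literals {V=false, W=true, X=true, Y=false}.
                          branch 2.2.1.1.1.1.2 (add T Y):
                            × closes — contains both Y and ~Y.
                      branch 2.2.1.1.1.2 (add T V):
                        × closes — contains both V and ~V.
                  branch 2.2.1.1.2 (add T Y):
                    × closes — contains both Y and ~Y.
              branch 2.2.1.2 (add F (W | Y), F ~Y):
                F (W | Y): α-rule — add F W, F Y.
                × closes — contains both Y and ~Y.
          branch 2.2.2 (add F V):
            T ((W | Y) <-> ~Y): β-rule — branch into T (W | Y), T ~Y  //  F (W | Y), F ~Y.
              branch 2.2.2.1 (add T (W | Y), T ~Y):
                T (~V | Y): β-rule — branch into T ~V  //  T Y.
                  branch 2.2.2.1.1 (add T ~V):
                    T (W | Y): β-rule — branch into T W  //  T Y.
                      branch 2.2.2.1.1.1 (add T W):
                        ○ open, literals {V=false, W=true, Y=false}.
                      branch 2.2.2.1.1.2 (add T Y):
                        × closes — contains both Y and ~Y.
                  branch 2.2.2.1.2 (add T Y):
                    × closes — contains both Y and ~Y.
              branch 2.2.2.2 (add F (W | Y), F ~Y):
                F (W | Y): α-rule — add F W, F Y.
                × closes — contains both Y and ~Y.
16 branches closed, 10 open.
An open branch gives a countermodel: V=true, X=false, Y=false, Z=false (unmentioned atoms arbitrary); the premises hold there but the conclusion fails.

No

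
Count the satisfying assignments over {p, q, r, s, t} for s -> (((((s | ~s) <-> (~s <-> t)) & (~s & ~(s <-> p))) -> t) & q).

Initial set: {(s -> (((((s | ~s) <-> (~s <-> t)) & (~s & ~(s <-> p))) -> t) & q))}.
(s -> (((((s | ~s) <-> (~s <-> t)) & (~s & ~(s <-> p))) -> t) & q)): β-rule — branch into ~s  //  (((((s | ~s) <-> (~s <-> t)) & (~s & ~(s <-> p))) -> t) & q).
  branch 1 (add ~s):
    ○ open, literals {s=false}.
  branch 2 (add (((((s | ~s) <-> (~s <-> t)) & (~s & ~(s <-> p))) -> t) & q)):
    (((((s | ~s) <-> (~s <-> t)) & (~s & ~(s <-> p))) -> t) & q): α-rule — add ((((s | ~s) <-> (~s <-> t)) & (~s & ~(s <-> p))) -> t), q.
    ((((s | ~s) <-> (~s <-> t)) & (~s & ~(s <-> p))) -> t): β-rule — branch into ~(((s | ~s) <-> (~s <-> t)) & (~s & ~(s <-> p)))  //  t.
      branch 2.1 (add ~(((s | ~s) <-> (~s <-> t)) & (~s & ~(s <-> p)))):
        ~(((s | ~s) <-> (~s <-> t)) & (~s & ~(s <-> p))): β-rule — branch into ~((s | ~s) <-> (~s <-> t))  //  ~(~s & ~(s <-> p)).
          branch 2.1.1 (add ~((s | ~s) <-> (~s <-> t))):
            ~((s | ~s) <-> (~s <-> t)): β-rule — branch into (s | ~s), ~(~s <-> t)  //  ~(s | ~s), (~s <-> t).
              branch 2.1.1.1 (add (s | ~s), ~(~s <-> t)):
                (s | ~s): β-rule — branch into s  //  ~s.
                  branch 2.1.1.1.1 (add s):
                    ~(~s <-> t): β-rule — branch into ~s, ~t  //  ~~s, t.
                      branch 2.1.1.1.1.1 (add ~s, ~t):
                        × closes — contains both s and ~s.
                      branch 2.1.1.1.1.2 (add ~~s, t):
                        ○ open, literals {q=true, s=true, t=true}.
                  branch 2.1.1.1.2 (add ~s):
                    ~(~s <-> t): β-rule — branch into ~s, ~t  //  ~~s, t.
                      branch 2.1.1.1.2.1 (add ~s, ~t):
                        ○ open, literals {q=true, s=false, t=false}.
                      branch 2.1.1.1.2.2 (add ~~s, t):
                        × closes — contains both s and ~s.
              branch 2.1.1.2 (add ~(s | ~s), (~s <-> t)):
                ~(s | ~s): α-rule — add ~s, ~~s.
                × closes — contains both s and ~s.
          branch 2.1.2 (add ~(~s & ~(s <-> p))):
            ~(~s & ~(s <-> p)): β-rule — branch into ~~s  //  ~~(s <-> p).
              branch 2.1.2.1 (add ~~s):
                ○ open, literals {q=true, s=true}.
              branch 2.1.2.2 (add ~~(s <-> p)):
                ~~(s <-> p): β-rule — branch into s, p  //  ~s, ~p.
                  branch 2.1.2.2.1 (add s, p):
                    ○ open, literals {p=true, q=true, s=true}.
                  branch 2.1.2.2.2 (add ~s, ~p):
                    ○ open, literals {p=false, q=true, s=false}.
      branch 2.2 (add t):
        ○ open, literals {q=true, t=true}.
3 branches closed, 7 open.
Each open branch fixes some atoms; the unmentioned ones are free. Counting distinct full assignments: branch {s=false} (p, q, r, t) contributes 16 new; branch {q=true, s=true, t=true} (p, r) contributes 4 new; branch {q=true, s=false, t=false} (p, r) contributes 0 new; branch {q=true, s=true} (p, r, t) contributes 4 new; branch {p=true, q=true, s=true} (r, t) contributes 0 new; branch {p=false, q=true, s=false} (r, t) contributes 0 new; branch {q=true, t=true} (p, r, s) contributes 0 new. Total: 24.

24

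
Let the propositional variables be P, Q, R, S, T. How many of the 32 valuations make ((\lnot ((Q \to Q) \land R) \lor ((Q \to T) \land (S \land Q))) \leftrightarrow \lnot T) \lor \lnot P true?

23

Initial set: {(((\lnot ((Q \to Q) \land R) \lor ((Q \to T) \land (S \land Q))) \leftrightarrow \lnot T) \lor \lnot P)}.
(((\lnot ((Q \to Q) \land R) \lor ((Q \to T) \land (S \land Q))) \leftrightarrow \lnot T) \lor \lnot P): β-rule — branch into ((\lnot ((Q \to Q) \land R) \lor ((Q \to T) \land (S \land Q))) \leftrightarrow \lnot T)  //  \lnot P.
  branch 1 (add ((\lnot ((Q \to Q) \land R) \lor ((Q \to T) \land (S \land Q))) \leftrightarrow \lnot T)):
    ((\lnot ((Q \to Q) \land R) \lor ((Q \to T) \land (S \land Q))) \leftrightarrow \lnot T): β-rule — branch into (\lnot ((Q \to Q) \land R) \lor ((Q \to T) \land (S \land Q))), \lnot T  //  \lnot (\lnot ((Q \to Q) \land R) \lor ((Q \to T) \land (S \land Q))), \lnot \lnot T.
      branch 1.1 (add (\lnot ((Q \to Q) \land R) \lor ((Q \to T) \land (S \land Q))), \lnot T):
        (\lnot ((Q \to Q) \land R) \lor ((Q \to T) \land (S \land Q))): β-rule — branch into \lnot ((Q \to Q) \land R)  //  ((Q \to T) \land (S \land Q)).
          branch 1.1.1 (add \lnot ((Q \to Q) \land R)):
            \lnot ((Q \to Q) \land R): β-rule — branch into \lnot (Q \to Q)  //  \lnot R.
              branch 1.1.1.1 (add \lnot (Q \to Q)):
                \lnot (Q \to Q): α-rule — add Q, \lnot Q.
                × closes — contains both Q and \lnot Q.
              branch 1.1.1.2 (add \lnot R):
                ○ open, literals {R=false, T=false}.
          branch 1.1.2 (add ((Q \to T) \land (S \land Q))):
            ((Q \to T) \land (S \land Q)): α-rule — add (Q \to T), (S \land Q).
            (S \land Q): α-rule — add S, Q.
            (Q \to T): β-rule — branch into \lnot Q  //  T.
              branch 1.1.2.1 (add \lnot Q):
                × closes — contains both Q and \lnot Q.
              branch 1.1.2.2 (add T):
                × closes — contains both T and \lnot T.
      branch 1.2 (add \lnot (\lnot ((Q \to Q) \land R) \lor ((Q \to T) \land (S \land Q))), \lnot \lnot T):
        \lnot (\lnot ((Q \to Q) \land R) \lor ((Q \to T) \land (S \land Q))): α-rule — add \lnot \lnot ((Q \to Q) \land R), \lnot ((Q \to T) \land (S \land Q)).
        \lnot \lnot ((Q \to Q) \land R): α-rule — add (Q \to Q), R.
        \lnot ((Q \to T) \land (S \land Q)): β-rule — branch into \lnot (Q \to T)  //  \lnot (S \land Q).
          branch 1.2.1 (add \lnot (Q \to T)):
            \lnot (Q \to T): α-rule — add Q, \lnot T.
            × closes — contains both T and \lnot T.
          branch 1.2.2 (add \lnot (S \land Q)):
            (Q \to Q): β-rule — branch into \lnot Q  //  Q.
              branch 1.2.2.1 (add \lnot Q):
                \lnot (S \land Q): β-rule — branch into \lnot S  //  \lnot Q.
                  branch 1.2.2.1.1 (add \lnot S):
                    ○ open, literals {Q=false, R=true, S=false, T=true}.
                  branch 1.2.2.1.2 (add \lnot Q):
                    ○ open, literals {Q=false, R=true, T=true}.
              branch 1.2.2.2 (add Q):
                \lnot (S \land Q): β-rule — branch into \lnot S  //  \lnot Q.
                  branch 1.2.2.2.1 (add \lnot S):
                    ○ open, literals {Q=true, R=true, S=false, T=true}.
                  branch 1.2.2.2.2 (add \lnot Q):
                    × closes — contains both Q and \lnot Q.
  branch 2 (add \lnot P):
    ○ open, literals {P=false}.
5 branches closed, 5 open.
Each open branch fixes some atoms; the unmentioned ones are free. Counting distinct full assignments: branch {R=false, T=false} (P, Q, S) contributes 8 new; branch {Q=false, R=true, S=false, T=true} (P) contributes 2 new; branch {Q=false, R=true, T=true} (P, S) contributes 2 new; branch {Q=true, R=true, S=false, T=true} (P) contributes 2 new; branch {P=false} (Q, R, S, T) contributes 9 new. Total: 23.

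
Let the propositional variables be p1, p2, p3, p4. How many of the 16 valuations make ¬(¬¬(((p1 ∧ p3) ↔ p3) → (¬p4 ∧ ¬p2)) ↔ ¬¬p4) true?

11

Initial set: {¬(¬¬(((p1 ∧ p3) ↔ p3) → (¬p4 ∧ ¬p2)) ↔ ¬¬p4)}.
¬(¬¬(((p1 ∧ p3) ↔ p3) → (¬p4 ∧ ¬p2)) ↔ ¬¬p4): β-rule — branch into ¬¬(((p1 ∧ p3) ↔ p3) → (¬p4 ∧ ¬p2)), ¬¬¬p4  //  ¬¬¬(((p1 ∧ p3) ↔ p3) → (¬p4 ∧ ¬p2)), ¬¬p4.
  branch 1 (add ¬¬(((p1 ∧ p3) ↔ p3) → (¬p4 ∧ ¬p2)), ¬¬¬p4):
    ¬¬(((p1 ∧ p3) ↔ p3) → (¬p4 ∧ ¬p2)): drop double negation, giving (((p1 ∧ p3) ↔ p3) → (¬p4 ∧ ¬p2)).
    ¬¬¬p4: drop double negation, giving ¬p4.
    (((p1 ∧ p3) ↔ p3) → (¬p4 ∧ ¬p2)): β-rule — branch into ¬((p1 ∧ p3) ↔ p3)  //  (¬p4 ∧ ¬p2).
      branch 1.1 (add ¬((p1 ∧ p3) ↔ p3)):
        ¬((p1 ∧ p3) ↔ p3): β-rule — branch into (p1 ∧ p3), ¬p3  //  ¬(p1 ∧ p3), p3.
          branch 1.1.1 (add (p1 ∧ p3), ¬p3):
            (p1 ∧ p3): α-rule — add p1, p3.
            × closes — contains both p3 and ¬p3.
          branch 1.1.2 (add ¬(p1 ∧ p3), p3):
            ¬(p1 ∧ p3): β-rule — branch into ¬p1  //  ¬p3.
              branch 1.1.2.1 (add ¬p1):
                ○ open, literals {p1=false, p3=true, p4=false}.
              branch 1.1.2.2 (add ¬p3):
                × closes — contains both p3 and ¬p3.
      branch 1.2 (add (¬p4 ∧ ¬p2)):
        (¬p4 ∧ ¬p2): α-rule — add ¬p4, ¬p2.
        ○ open, literals {p2=false, p4=false}.
  branch 2 (add ¬¬¬(((p1 ∧ p3) ↔ p3) → (¬p4 ∧ ¬p2)), ¬¬p4):
    ¬¬¬(((p1 ∧ p3) ↔ p3) → (¬p4 ∧ ¬p2)): drop double negation, giving ¬(((p1 ∧ p3) ↔ p3) → (¬p4 ∧ ¬p2)).
    ¬¬p4: drop double negation, giving p4.
    ¬(((p1 ∧ p3) ↔ p3) → (¬p4 ∧ ¬p2)): α-rule — add ((p1 ∧ p3) ↔ p3), ¬(¬p4 ∧ ¬p2).
    ((p1 ∧ p3) ↔ p3): β-rule — branch into (p1 ∧ p3), p3  //  ¬(p1 ∧ p3), ¬p3.
      branch 2.1 (add (p1 ∧ p3), p3):
        (p1 ∧ p3): α-rule — add p1, p3.
        ¬(¬p4 ∧ ¬p2): β-rule — branch into ¬¬p4  //  ¬¬p2.
          branch 2.1.1 (add ¬¬p4):
            ○ open, literals {p1=true, p3=true, p4=true}.
          branch 2.1.2 (add ¬¬p2):
            ○ open, literals {p1=true, p2=true, p3=true, p4=true}.
      branch 2.2 (add ¬(p1 ∧ p3), ¬p3):
        ¬(¬p4 ∧ ¬p2): β-rule — branch into ¬¬p4  //  ¬¬p2.
          branch 2.2.1 (add ¬¬p4):
            ¬(p1 ∧ p3): β-rule — branch into ¬p1  //  ¬p3.
              branch 2.2.1.1 (add ¬p1):
                ○ open, literals {p1=false, p3=false, p4=true}.
              branch 2.2.1.2 (add ¬p3):
                ○ open, literals {p3=false, p4=true}.
          branch 2.2.2 (add ¬¬p2):
            ¬(p1 ∧ p3): β-rule — branch into ¬p1  //  ¬p3.
              branch 2.2.2.1 (add ¬p1):
                ○ open, literals {p1=false, p2=true, p3=false, p4=true}.
              branch 2.2.2.2 (add ¬p3):
                ○ open, literals {p2=true, p3=false, p4=true}.
2 branches closed, 8 open.
Each open branch fixes some atoms; the unmentioned ones are free. Counting distinct full assignments: branch {p1=false, p3=true, p4=false} (p2) contributes 2 new; branch {p2=false, p4=false} (p1, p3) contributes 3 new; branch {p1=true, p3=true, p4=true} (p2) contributes 2 new; branch {p1=true, p2=true, p3=true, p4=true} (none free) contributes 0 new; branch {p1=false, p3=false, p4=true} (p2) contributes 2 new; branch {p3=false, p4=true} (p1, p2) contributes 2 new; branch {p1=false, p2=true, p3=false, p4=true} (none free) contributes 0 new; branch {p2=true, p3=false, p4=true} (p1) contributes 0 new. Total: 11.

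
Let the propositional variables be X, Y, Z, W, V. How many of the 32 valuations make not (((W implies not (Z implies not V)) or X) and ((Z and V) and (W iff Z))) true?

Initial set: {not (((W implies not (Z implies not V)) or X) and ((Z and V) and (W iff Z)))}.
not (((W implies not (Z implies not V)) or X) and ((Z and V) and (W iff Z))): β-rule — branch into not ((W implies not (Z implies not V)) or X)  //  not ((Z and V) and (W iff Z)).
  branch 1 (add not ((W implies not (Z implies not V)) or X)):
    not ((W implies not (Z implies not V)) or X): α-rule — add not (W implies not (Z implies not V)), not X.
    not (W implies not (Z implies not V)): α-rule — add W, not not (Z implies not V).
    not not (Z implies not V): β-rule — branch into not Z  //  not V.
      branch 1.1 (add not Z):
        ○ open, literals {W=1, X=0, Z=0}.
      branch 1.2 (add not V):
        ○ open, literals {V=0, W=1, X=0}.
  branch 2 (add not ((Z and V) and (W iff Z))):
    not ((Z and V) and (W iff Z)): β-rule — branch into not (Z and V)  //  not (W iff Z).
      branch 2.1 (add not (Z and V)):
        not (Z and V): β-rule — branch into not Z  //  not V.
          branch 2.1.1 (add not Z):
            ○ open, literals {Z=0}.
          branch 2.1.2 (add not V):
            ○ open, literals {V=0}.
      branch 2.2 (add not (W iff Z)):
        not (W iff Z): β-rule — branch into W, not Z  //  not W, Z.
          branch 2.2.1 (add W, not Z):
            ○ open, literals {W=1, Z=0}.
          branch 2.2.2 (add not W, Z):
            ○ open, literals {W=0, Z=1}.
0 branches closed, 6 open.
Each open branch fixes some atoms; the unmentioned ones are free. Counting distinct full assignments: branch {W=1, X=0, Z=0} (Y, V) contributes 4 new; branch {V=0, W=1, X=0} (Y, Z) contributes 2 new; branch {Z=0} (X, Y, W, V) contributes 12 new; branch {V=0} (X, Y, Z, W) contributes 6 new; branch {W=1, Z=0} (X, Y, V) contributes 0 new; branch {W=0, Z=1} (X, Y, V) contributes 4 new. Total: 28.

28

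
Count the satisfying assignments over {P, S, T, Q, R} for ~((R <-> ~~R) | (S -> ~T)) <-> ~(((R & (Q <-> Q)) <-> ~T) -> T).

Initial set: {(~((R <-> ~~R) | (S -> ~T)) <-> ~(((R & (Q <-> Q)) <-> ~T) -> T))}.
(~((R <-> ~~R) | (S -> ~T)) <-> ~(((R & (Q <-> Q)) <-> ~T) -> T)): β-rule — branch into ~((R <-> ~~R) | (S -> ~T)), ~(((R & (Q <-> Q)) <-> ~T) -> T)  //  ~~((R <-> ~~R) | (S -> ~T)), ~~(((R & (Q <-> Q)) <-> ~T) -> T).
  branch 1 (add ~((R <-> ~~R) | (S -> ~T)), ~(((R & (Q <-> Q)) <-> ~T) -> T)):
    ~((R <-> ~~R) | (S -> ~T)): α-rule — add ~(R <-> ~~R), ~(S -> ~T).
    ~(((R & (Q <-> Q)) <-> ~T) -> T): α-rule — add ((R & (Q <-> Q)) <-> ~T), ~T.
    ~(S -> ~T): α-rule — add S, ~~T.
    × closes — contains both T and ~T.
  branch 2 (add ~~((R <-> ~~R) | (S -> ~T)), ~~(((R & (Q <-> Q)) <-> ~T) -> T)):
    ~~((R <-> ~~R) | (S -> ~T)): β-rule — branch into (R <-> ~~R)  //  (S -> ~T).
      branch 2.1 (add (R <-> ~~R)):
        ~~(((R & (Q <-> Q)) <-> ~T) -> T): β-rule — branch into ~((R & (Q <-> Q)) <-> ~T)  //  T.
          branch 2.1.1 (add ~((R & (Q <-> Q)) <-> ~T)):
            (R <-> ~~R): β-rule — branch into R, ~~R  //  ~R, ~~~R.
              branch 2.1.1.1 (add R, ~~R):
                ~~R: drop double negation, giving R.
                ~((R & (Q <-> Q)) <-> ~T): β-rule — branch into (R & (Q <-> Q)), ~~T  //  ~(R & (Q <-> Q)), ~T.
                  branch 2.1.1.1.1 (add (R & (Q <-> Q)), ~~T):
                    (R & (Q <-> Q)): α-rule — add R, (Q <-> Q).
                    (Q <-> Q): β-rule — branch into Q, Q  //  ~Q, ~Q.
                      branch 2.1.1.1.1.1 (add Q, Q):
                        ○ open, literals {Q=true, R=true, T=true}.
                      branch 2.1.1.1.1.2 (add ~Q, ~Q):
                        ○ open, literals {Q=false, R=true, T=true}.
                  branch 2.1.1.1.2 (add ~(R & (Q <-> Q)), ~T):
                    ~(R & (Q <-> Q)): β-rule — branch into ~R  //  ~(Q <-> Q).
                      branch 2.1.1.1.2.1 (add ~R):
                        × closes — contains both R and ~R.
                      branch 2.1.1.1.2.2 (add ~(Q <-> Q)):
                        ~(Q <-> Q): β-rule — branch into Q, ~Q  //  ~Q, Q.
                          branch 2.1.1.1.2.2.1 (add Q, ~Q):
                            × closes — contains both Q and ~Q.
                          branch 2.1.1.1.2.2.2 (add ~Q, Q):
                            × closes — contains both Q and ~Q.
              branch 2.1.1.2 (add ~R, ~~~R):
                ~~~R: drop double negation, giving ~R.
                ~((R & (Q <-> Q)) <-> ~T): β-rule — branch into (R & (Q <-> Q)), ~~T  //  ~(R & (Q <-> Q)), ~T.
                  branch 2.1.1.2.1 (add (R & (Q <-> Q)), ~~T):
                    (R & (Q <-> Q)): α-rule — add R, (Q <-> Q).
                    × closes — contains both R and ~R.
                  branch 2.1.1.2.2 (add ~(R & (Q <-> Q)), ~T):
                    ~(R & (Q <-> Q)): β-rule — branch into ~R  //  ~(Q <-> Q).
                      branch 2.1.1.2.2.1 (add ~R):
                        ○ open, literals {R=false, T=false}.
                      branch 2.1.1.2.2.2 (add ~(Q <-> Q)):
                        ~(Q <-> Q): β-rule — branch into Q, ~Q  //  ~Q, Q.
                          branch 2.1.1.2.2.2.1 (add Q, ~Q):
                            × closes — contains both Q and ~Q.
                          branch 2.1.1.2.2.2.2 (add ~Q, Q):
                            × closes — contains both Q and ~Q.
          branch 2.1.2 (add T):
            (R <-> ~~R): β-rule — branch into R, ~~R  //  ~R, ~~~R.
              branch 2.1.2.1 (add R, ~~R):
                ~~R: drop double negation, giving R.
                ○ open, literals {R=true, T=true}.
              branch 2.1.2.2 (add ~R, ~~~R):
                ~~~R: drop double negation, giving ~R.
                ○ open, literals {R=false, T=true}.
      branch 2.2 (add (S -> ~T)):
        ~~(((R & (Q <-> Q)) <-> ~T) -> T): β-rule — branch into ~((R & (Q <-> Q)) <-> ~T)  //  T.
          branch 2.2.1 (add ~((R & (Q <-> Q)) <-> ~T)):
            (S -> ~T): β-rule — branch into ~S  //  ~T.
              branch 2.2.1.1 (add ~S):
                ~((R & (Q <-> Q)) <-> ~T): β-rule — branch into (R & (Q <-> Q)), ~~T  //  ~(R & (Q <-> Q)), ~T.
                  branch 2.2.1.1.1 (add (R & (Q <-> Q)), ~~T):
                    (R & (Q <-> Q)): α-rule — add R, (Q <-> Q).
                    (Q <-> Q): β-rule — branch into Q, Q  //  ~Q, ~Q.
                      branch 2.2.1.1.1.1 (add Q, Q):
                        ○ open, literals {Q=true, R=true, S=false, T=true}.
                      branch 2.2.1.1.1.2 (add ~Q, ~Q):
                        ○ open, literals {Q=false, R=true, S=false, T=true}.
                  branch 2.2.1.1.2 (add ~(R & (Q <-> Q)), ~T):
                    ~(R & (Q <-> Q)): β-rule — branch into ~R  //  ~(Q <-> Q).
                      branch 2.2.1.1.2.1 (add ~R):
                        ○ open, literals {R=false, S=false, T=false}.
                      branch 2.2.1.1.2.2 (add ~(Q <-> Q)):
                        ~(Q <-> Q): β-rule — branch into Q, ~Q  //  ~Q, Q.
                          branch 2.2.1.1.2.2.1 (add Q, ~Q):
                            × closes — contains both Q and ~Q.
                          branch 2.2.1.1.2.2.2 (add ~Q, Q):
                            × closes — contains both Q and ~Q.
              branch 2.2.1.2 (add ~T):
                ~((R & (Q <-> Q)) <-> ~T): β-rule — branch into (R & (Q <-> Q)), ~~T  //  ~(R & (Q <-> Q)), ~T.
                  branch 2.2.1.2.1 (add (R & (Q <-> Q)), ~~T):
                    × closes — contains both T and ~T.
                  branch 2.2.1.2.2 (add ~(R & (Q <-> Q)), ~T):
                    ~(R & (Q <-> Q)): β-rule — branch into ~R  //  ~(Q <-> Q).
                      branch 2.2.1.2.2.1 (add ~R):
                        ○ open, literals {R=false, T=false}.
                      branch 2.2.1.2.2.2 (add ~(Q <-> Q)):
                        ~(Q <-> Q): β-rule — branch into Q, ~Q  //  ~Q, Q.
                          branch 2.2.1.2.2.2.1 (add Q, ~Q):
                            × closes — contains both Q and ~Q.
                          branch 2.2.1.2.2.2.2 (add ~Q, Q):
                            × closes — contains both Q and ~Q.
          branch 2.2.2 (add T):
            (S -> ~T): β-rule — branch into ~S  //  ~T.
              branch 2.2.2.1 (add ~S):
                ○ open, literals {S=false, T=true}.
              branch 2.2.2.2 (add ~T):
                × closes — contains both T and ~T.
13 branches closed, 10 open.
Each open branch fixes some atoms; the unmentioned ones are free. Counting distinct full assignments: branch {Q=true, R=true, T=true} (P, S) contributes 4 new; branch {Q=false, R=true, T=true} (P, S) contributes 4 new; branch {R=false, T=false} (P, S, Q) contributes 8 new; branch {R=true, T=true} (P, S, Q) contributes 0 new; branch {R=false, T=true} (P, S, Q) contributes 8 new; branch {Q=true, R=true, S=false, T=true} (P) contributes 0 new; branch {Q=false, R=true, S=false, T=true} (P) contributes 0 new; branch {R=false, S=false, T=false} (P, Q) contributes 0 new; branch {R=false, T=false} (P, S, Q) contributes 0 new; branch {S=false, T=true} (P, Q, R) contributes 0 new. Total: 24.

24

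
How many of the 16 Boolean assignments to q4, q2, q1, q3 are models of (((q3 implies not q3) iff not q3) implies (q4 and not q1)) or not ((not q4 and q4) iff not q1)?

8

Initial set: {((((q3 implies not q3) iff not q3) implies (q4 and not q1)) or not ((not q4 and q4) iff not q1))}.
((((q3 implies not q3) iff not q3) implies (q4 and not q1)) or not ((not q4 and q4) iff not q1)): β-rule — branch into (((q3 implies not q3) iff not q3) implies (q4 and not q1))  //  not ((not q4 and q4) iff not q1).
  branch 1 (add (((q3 implies not q3) iff not q3) implies (q4 and not q1))):
    (((q3 implies not q3) iff not q3) implies (q4 and not q1)): β-rule — branch into not ((q3 implies not q3) iff not q3)  //  (q4 and not q1).
      branch 1.1 (add not ((q3 implies not q3) iff not q3)):
        not ((q3 implies not q3) iff not q3): β-rule — branch into (q3 implies not q3), not not q3  //  not (q3 implies not q3), not q3.
          branch 1.1.1 (add (q3 implies not q3), not not q3):
            (q3 implies not q3): β-rule — branch into not q3  //  not q3.
              branch 1.1.1.1 (add not q3):
                × closes — contains both q3 and not q3.
              branch 1.1.1.2 (add not q3):
                × closes — contains both q3 and not q3.
          branch 1.1.2 (add not (q3 implies not q3), not q3):
            not (q3 implies not q3): α-rule — add q3, not not q3.
            × closes — contains both q3 and not q3.
      branch 1.2 (add (q4 and not q1)):
        (q4 and not q1): α-rule — add q4, not q1.
        ○ open, literals {q1=0, q4=1}.
  branch 2 (add not ((not q4 and q4) iff not q1)):
    not ((not q4 and q4) iff not q1): β-rule — branch into (not q4 and q4), not not q1  //  not (not q4 and q4), not q1.
      branch 2.1 (add (not q4 and q4), not not q1):
        (not q4 and q4): α-rule — add not q4, q4.
        × closes — contains both q4 and not q4.
      branch 2.2 (add not (not q4 and q4), not q1):
        not (not q4 and q4): β-rule — branch into not not q4  //  not q4.
          branch 2.2.1 (add not not q4):
            ○ open, literals {q1=0, q4=1}.
          branch 2.2.2 (add not q4):
            ○ open, literals {q1=0, q4=0}.
4 branches closed, 3 open.
Each open branch fixes some atoms; the unmentioned ones are free. Counting distinct full assignments: branch {q1=0, q4=1} (q2, q3) contributes 4 new; branch {q1=0, q4=1} (q2, q3) contributes 0 new; branch {q1=0, q4=0} (q2, q3) contributes 4 new. Total: 8.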